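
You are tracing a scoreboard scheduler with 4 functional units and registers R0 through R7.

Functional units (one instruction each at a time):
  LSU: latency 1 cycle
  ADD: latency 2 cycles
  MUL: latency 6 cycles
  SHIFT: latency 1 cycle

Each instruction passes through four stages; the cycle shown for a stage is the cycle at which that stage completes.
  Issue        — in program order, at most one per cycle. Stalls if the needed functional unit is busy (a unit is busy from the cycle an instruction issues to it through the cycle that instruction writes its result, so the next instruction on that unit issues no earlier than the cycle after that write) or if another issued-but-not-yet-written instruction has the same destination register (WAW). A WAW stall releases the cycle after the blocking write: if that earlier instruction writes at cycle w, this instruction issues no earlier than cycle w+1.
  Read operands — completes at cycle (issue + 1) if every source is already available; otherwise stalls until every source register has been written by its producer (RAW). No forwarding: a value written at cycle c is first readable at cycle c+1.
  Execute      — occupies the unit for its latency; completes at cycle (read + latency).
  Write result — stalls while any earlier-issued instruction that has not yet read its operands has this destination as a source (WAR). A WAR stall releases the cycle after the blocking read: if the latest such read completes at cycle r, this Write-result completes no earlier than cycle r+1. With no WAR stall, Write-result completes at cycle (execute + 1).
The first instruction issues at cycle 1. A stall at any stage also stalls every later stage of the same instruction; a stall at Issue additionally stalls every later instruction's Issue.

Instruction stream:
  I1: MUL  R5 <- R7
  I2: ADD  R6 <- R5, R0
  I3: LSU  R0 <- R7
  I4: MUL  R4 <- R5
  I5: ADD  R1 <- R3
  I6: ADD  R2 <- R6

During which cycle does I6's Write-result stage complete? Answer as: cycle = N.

cycle = 23

  I1 | 1 | 2 | 8 | 9
  I2 | 2 | 10 | 12 | 13   RAW R5: wait I1 write@9
  I3 | 3 | 4 | 5 | 11   WAR R0: wait I2 read@10
  I4 | 10 | 11 | 17 | 18   struct: MUL busy until I1 writes@9
  I5 | 14 | 15 | 17 | 18   struct: ADD busy until I2 writes@13
  I6 | 19 | 20 | 22 | 23   struct: ADD busy until I5 writes@18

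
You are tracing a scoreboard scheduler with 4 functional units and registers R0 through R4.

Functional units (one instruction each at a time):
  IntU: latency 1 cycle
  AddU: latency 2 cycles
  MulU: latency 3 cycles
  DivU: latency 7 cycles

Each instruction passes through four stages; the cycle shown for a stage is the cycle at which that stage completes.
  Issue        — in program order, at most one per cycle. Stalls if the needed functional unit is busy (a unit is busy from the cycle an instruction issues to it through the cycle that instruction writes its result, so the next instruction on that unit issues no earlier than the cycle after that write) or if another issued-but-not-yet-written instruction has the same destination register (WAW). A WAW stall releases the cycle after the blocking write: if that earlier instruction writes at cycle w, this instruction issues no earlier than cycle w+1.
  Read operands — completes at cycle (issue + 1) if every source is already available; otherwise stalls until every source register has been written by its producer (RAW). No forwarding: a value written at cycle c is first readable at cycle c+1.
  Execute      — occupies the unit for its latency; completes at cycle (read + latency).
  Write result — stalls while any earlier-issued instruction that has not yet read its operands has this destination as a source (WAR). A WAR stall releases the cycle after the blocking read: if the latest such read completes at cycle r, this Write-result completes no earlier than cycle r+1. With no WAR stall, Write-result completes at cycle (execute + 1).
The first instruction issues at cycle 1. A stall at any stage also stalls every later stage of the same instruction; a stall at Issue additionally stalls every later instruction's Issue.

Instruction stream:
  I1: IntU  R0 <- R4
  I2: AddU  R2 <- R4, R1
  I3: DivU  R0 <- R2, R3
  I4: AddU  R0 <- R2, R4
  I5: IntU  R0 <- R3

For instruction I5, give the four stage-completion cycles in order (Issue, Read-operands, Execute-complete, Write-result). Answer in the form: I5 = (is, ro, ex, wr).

I5 = (21, 22, 23, 24)

t=1  I1 issues→IntU
t=2  I1 reads | I2 issues→AddU
t=3  I1 exec-done | I2 reads
t=4  I1 writes R0
t=5  I2 exec-done | I3 issues→DivU
t=6  I2 writes R2
t=7  I3 reads
t=14  I3 exec-done
t=15  I3 writes R0
t=16  I4 issues→AddU
t=17  I4 reads
t=19  I4 exec-done
t=20  I4 writes R0
t=21  I5 issues→IntU
t=22  I5 reads
t=23  I5 exec-done
t=24  I5 writes R0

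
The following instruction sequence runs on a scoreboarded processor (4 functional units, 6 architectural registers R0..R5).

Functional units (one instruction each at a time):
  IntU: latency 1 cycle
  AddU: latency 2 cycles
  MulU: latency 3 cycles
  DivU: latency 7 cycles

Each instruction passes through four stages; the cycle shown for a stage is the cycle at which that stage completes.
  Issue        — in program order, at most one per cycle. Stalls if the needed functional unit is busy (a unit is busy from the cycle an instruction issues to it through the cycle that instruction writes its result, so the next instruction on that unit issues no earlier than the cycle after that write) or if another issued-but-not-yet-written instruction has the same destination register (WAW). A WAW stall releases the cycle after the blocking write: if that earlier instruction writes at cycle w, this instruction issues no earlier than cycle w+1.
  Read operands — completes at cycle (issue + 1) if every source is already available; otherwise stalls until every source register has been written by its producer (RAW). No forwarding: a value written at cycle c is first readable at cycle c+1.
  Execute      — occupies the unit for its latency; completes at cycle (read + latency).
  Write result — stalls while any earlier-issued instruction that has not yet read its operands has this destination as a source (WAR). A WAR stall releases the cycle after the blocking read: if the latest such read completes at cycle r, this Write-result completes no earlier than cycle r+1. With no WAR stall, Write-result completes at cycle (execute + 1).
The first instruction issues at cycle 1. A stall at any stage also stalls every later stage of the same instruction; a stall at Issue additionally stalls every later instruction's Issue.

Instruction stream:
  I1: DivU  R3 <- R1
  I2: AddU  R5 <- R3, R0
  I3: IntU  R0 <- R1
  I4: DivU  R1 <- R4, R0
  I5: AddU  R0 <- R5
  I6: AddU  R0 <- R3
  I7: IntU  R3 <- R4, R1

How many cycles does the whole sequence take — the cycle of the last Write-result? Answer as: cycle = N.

cycle = 24

cycle 1: issue I1 (DivU)
cycle 2: I1 read-ops; issue I2 (AddU)
cycle 3: issue I3 (IntU)
cycle 4: I3 read-ops
cycle 5: I3 finished on IntU
cycle 9: I1 finished on DivU
cycle 10: I1→R3
cycle 11: I2 read-ops; issue I4 (DivU)
cycle 12: I3→R0
cycle 13: I2 finished on AddU; I4 read-ops
cycle 14: I2→R5
cycle 15: issue I5 (AddU)
cycle 16: I5 read-ops
cycle 18: I5 finished on AddU
cycle 19: I5→R0
cycle 20: I4 finished on DivU; issue I6 (AddU)
cycle 21: I4→R1; I6 read-ops; issue I7 (IntU)
cycle 22: I7 read-ops
cycle 23: I6 finished on AddU; I7 finished on IntU
cycle 24: I6→R0; I7→R3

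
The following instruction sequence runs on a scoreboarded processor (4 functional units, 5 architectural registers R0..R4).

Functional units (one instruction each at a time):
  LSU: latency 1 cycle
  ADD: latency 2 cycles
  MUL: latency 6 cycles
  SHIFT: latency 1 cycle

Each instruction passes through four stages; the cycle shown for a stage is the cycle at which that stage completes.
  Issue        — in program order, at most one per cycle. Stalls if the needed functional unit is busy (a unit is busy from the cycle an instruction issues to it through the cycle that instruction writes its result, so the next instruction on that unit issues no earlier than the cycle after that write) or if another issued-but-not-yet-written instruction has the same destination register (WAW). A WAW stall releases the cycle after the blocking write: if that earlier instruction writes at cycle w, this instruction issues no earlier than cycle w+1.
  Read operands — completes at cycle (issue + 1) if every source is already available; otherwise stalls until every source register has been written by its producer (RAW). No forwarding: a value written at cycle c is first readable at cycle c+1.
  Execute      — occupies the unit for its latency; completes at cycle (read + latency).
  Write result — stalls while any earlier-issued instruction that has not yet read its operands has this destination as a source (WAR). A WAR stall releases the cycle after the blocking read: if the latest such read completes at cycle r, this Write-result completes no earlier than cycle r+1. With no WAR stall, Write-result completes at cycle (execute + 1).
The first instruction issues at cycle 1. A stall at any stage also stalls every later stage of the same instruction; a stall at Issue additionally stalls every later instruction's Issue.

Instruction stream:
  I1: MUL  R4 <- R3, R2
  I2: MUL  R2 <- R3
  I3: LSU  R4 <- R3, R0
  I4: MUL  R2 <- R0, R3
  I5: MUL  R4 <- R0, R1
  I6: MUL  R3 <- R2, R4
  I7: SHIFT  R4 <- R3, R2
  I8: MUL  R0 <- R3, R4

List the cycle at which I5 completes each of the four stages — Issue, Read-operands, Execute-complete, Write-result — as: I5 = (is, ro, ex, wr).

I1  is:1  ro:2  ex:8  wr:9
I2  is:10  ro:11  ex:17  wr:18  — struct: MUL busy until I1 writes@9
I3  is:11  ro:12  ex:13  wr:14
I4  is:19  ro:20  ex:26  wr:27  — struct: MUL busy until I2 writes@18
I5  is:28  ro:29  ex:35  wr:36  — struct: MUL busy until I4 writes@27
I6  is:37  ro:38  ex:44  wr:45  — struct: MUL busy until I5 writes@36
I7  is:38  ro:46  ex:47  wr:48  — RAW R3: wait I6 write@45
I8  is:46  ro:49  ex:55  wr:56  — struct: MUL busy until I6 writes@45, RAW R4: wait I7 write@48

I5 = (28, 29, 35, 36)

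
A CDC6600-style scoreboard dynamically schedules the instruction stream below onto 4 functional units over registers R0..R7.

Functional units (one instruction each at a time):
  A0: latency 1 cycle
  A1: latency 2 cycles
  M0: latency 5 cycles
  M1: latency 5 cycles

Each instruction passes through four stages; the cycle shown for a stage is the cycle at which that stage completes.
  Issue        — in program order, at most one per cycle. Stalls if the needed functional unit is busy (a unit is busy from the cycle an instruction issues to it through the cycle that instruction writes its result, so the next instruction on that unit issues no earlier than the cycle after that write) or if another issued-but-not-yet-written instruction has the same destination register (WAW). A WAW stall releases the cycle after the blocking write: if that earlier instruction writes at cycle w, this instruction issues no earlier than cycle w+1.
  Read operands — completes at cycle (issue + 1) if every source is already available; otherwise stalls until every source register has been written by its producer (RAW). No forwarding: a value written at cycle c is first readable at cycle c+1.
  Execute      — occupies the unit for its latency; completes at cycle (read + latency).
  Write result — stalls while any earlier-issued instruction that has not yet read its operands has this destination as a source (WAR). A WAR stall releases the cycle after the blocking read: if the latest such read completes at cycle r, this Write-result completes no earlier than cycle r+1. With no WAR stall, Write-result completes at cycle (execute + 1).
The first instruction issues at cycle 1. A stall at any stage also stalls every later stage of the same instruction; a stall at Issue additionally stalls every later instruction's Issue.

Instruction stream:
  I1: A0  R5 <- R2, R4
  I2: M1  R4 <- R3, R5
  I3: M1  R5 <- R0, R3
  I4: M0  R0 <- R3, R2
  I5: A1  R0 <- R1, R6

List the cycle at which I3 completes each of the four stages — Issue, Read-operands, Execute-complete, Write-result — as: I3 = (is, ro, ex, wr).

[1] issue I1 (A0)
[2] I1 read-ops, issue I2 (M1)
[3] I1 finished on A0
[4] I1→R5
[5] I2 read-ops
[10] I2 finished on M1
[11] I2→R4
[12] issue I3 (M1)
[13] I3 read-ops, issue I4 (M0)
[14] I4 read-ops
[18] I3 finished on M1
[19] I3→R5, I4 finished on M0
[20] I4→R0
[21] issue I5 (A1)
[22] I5 read-ops
[24] I5 finished on A1
[25] I5→R0

I3 = (12, 13, 18, 19)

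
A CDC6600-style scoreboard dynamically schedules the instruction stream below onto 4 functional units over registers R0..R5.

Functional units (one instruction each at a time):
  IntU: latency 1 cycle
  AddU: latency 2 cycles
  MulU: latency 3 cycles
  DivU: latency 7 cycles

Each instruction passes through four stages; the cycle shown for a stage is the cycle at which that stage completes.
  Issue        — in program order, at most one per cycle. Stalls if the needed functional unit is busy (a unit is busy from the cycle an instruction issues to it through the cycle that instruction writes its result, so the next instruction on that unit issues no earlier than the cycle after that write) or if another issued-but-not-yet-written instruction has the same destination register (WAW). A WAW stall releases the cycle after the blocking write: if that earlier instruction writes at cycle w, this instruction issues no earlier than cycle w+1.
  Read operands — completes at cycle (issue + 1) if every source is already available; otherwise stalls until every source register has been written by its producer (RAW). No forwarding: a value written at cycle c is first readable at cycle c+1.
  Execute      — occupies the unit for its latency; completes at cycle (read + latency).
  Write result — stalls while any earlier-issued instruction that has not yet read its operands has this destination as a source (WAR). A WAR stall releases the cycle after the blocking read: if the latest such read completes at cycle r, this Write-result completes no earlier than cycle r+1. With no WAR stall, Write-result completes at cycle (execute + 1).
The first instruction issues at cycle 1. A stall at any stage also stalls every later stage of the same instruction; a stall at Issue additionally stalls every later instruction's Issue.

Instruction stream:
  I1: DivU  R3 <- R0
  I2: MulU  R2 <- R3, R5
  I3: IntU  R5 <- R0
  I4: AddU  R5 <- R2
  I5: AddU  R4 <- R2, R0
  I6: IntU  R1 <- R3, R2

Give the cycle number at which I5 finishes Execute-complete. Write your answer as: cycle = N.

[1] I1 dispatched to DivU
[2] I1 operands ready | I2 dispatched to MulU
[3] I3 dispatched to IntU
[4] I3 operands ready
[5] I3 complete
[9] I1 complete
[10] R3←I1
[11] I2 operands ready
[12] R5←I3
[13] I4 dispatched to AddU
[14] I2 complete
[15] R2←I2
[16] I4 operands ready
[18] I4 complete
[19] R5←I4
[20] I5 dispatched to AddU
[21] I5 operands ready | I6 dispatched to IntU
[22] I6 operands ready
[23] I5 complete | I6 complete
[24] R4←I5 | R1←I6

cycle = 23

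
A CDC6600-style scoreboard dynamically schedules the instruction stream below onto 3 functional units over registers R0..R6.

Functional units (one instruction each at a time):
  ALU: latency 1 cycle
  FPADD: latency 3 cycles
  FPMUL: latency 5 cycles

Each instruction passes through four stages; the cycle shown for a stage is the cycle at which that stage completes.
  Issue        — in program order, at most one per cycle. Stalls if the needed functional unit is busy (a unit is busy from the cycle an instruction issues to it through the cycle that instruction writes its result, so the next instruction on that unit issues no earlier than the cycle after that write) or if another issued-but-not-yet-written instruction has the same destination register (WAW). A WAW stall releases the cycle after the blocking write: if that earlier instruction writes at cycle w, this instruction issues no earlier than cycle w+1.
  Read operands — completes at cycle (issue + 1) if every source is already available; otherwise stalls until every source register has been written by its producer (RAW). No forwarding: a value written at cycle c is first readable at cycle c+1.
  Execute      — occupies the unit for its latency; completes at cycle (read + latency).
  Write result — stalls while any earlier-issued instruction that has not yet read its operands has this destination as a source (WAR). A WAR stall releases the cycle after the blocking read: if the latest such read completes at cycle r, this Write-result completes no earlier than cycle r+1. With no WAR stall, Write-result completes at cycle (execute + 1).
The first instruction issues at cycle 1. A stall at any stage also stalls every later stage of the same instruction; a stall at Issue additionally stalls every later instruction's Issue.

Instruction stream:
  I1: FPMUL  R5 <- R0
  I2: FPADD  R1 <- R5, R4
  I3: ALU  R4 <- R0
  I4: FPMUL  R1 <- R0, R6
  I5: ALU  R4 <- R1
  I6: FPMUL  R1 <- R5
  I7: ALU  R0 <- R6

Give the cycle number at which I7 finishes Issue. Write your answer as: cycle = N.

[1] issue I1 (FPMUL)
[2] I1 read-ops · issue I2 (FPADD)
[3] issue I3 (ALU)
[4] I3 read-ops
[5] I3 finished on ALU
[7] I1 finished on FPMUL
[8] I1→R5
[9] I2 read-ops
[10] I3→R4
[12] I2 finished on FPADD
[13] I2→R1
[14] issue I4 (FPMUL)
[15] I4 read-ops · issue I5 (ALU)
[20] I4 finished on FPMUL
[21] I4→R1
[22] I5 read-ops · issue I6 (FPMUL)
[23] I5 finished on ALU · I6 read-ops
[24] I5→R4
[25] issue I7 (ALU)
[26] I7 read-ops
[27] I7 finished on ALU
[28] I6 finished on FPMUL · I7→R0
[29] I6→R1

cycle = 25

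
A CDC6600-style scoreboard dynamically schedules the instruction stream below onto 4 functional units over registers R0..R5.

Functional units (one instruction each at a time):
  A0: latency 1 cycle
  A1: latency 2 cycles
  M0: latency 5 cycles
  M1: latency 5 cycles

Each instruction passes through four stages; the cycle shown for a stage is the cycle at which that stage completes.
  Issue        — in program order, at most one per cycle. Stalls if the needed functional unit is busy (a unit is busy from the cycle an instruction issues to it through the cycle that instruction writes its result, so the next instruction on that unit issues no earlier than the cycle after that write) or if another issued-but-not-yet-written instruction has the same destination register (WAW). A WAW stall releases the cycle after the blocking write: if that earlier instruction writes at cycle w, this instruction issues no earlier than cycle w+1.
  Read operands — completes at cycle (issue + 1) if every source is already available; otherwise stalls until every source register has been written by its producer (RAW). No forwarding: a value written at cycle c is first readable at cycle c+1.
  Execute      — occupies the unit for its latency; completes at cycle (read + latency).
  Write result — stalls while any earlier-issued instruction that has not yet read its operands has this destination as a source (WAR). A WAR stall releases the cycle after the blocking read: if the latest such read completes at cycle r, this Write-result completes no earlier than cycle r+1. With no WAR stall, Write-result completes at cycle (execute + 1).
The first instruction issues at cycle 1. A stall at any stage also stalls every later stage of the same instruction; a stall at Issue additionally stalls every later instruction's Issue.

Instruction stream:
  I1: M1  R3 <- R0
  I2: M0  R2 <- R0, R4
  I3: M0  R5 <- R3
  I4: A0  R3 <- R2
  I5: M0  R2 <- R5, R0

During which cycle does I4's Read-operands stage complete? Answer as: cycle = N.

cycle 1: I1 dispatched to M1
cycle 2: I1 operands ready, I2 dispatched to M0
cycle 3: I2 operands ready
cycle 7: I1 complete
cycle 8: R3←I1, I2 complete
cycle 9: R2←I2
cycle 10: I3 dispatched to M0
cycle 11: I3 operands ready, I4 dispatched to A0
cycle 12: I4 operands ready
cycle 13: I4 complete
cycle 14: R3←I4
cycle 16: I3 complete
cycle 17: R5←I3
cycle 18: I5 dispatched to M0
cycle 19: I5 operands ready
cycle 24: I5 complete
cycle 25: R2←I5

cycle = 12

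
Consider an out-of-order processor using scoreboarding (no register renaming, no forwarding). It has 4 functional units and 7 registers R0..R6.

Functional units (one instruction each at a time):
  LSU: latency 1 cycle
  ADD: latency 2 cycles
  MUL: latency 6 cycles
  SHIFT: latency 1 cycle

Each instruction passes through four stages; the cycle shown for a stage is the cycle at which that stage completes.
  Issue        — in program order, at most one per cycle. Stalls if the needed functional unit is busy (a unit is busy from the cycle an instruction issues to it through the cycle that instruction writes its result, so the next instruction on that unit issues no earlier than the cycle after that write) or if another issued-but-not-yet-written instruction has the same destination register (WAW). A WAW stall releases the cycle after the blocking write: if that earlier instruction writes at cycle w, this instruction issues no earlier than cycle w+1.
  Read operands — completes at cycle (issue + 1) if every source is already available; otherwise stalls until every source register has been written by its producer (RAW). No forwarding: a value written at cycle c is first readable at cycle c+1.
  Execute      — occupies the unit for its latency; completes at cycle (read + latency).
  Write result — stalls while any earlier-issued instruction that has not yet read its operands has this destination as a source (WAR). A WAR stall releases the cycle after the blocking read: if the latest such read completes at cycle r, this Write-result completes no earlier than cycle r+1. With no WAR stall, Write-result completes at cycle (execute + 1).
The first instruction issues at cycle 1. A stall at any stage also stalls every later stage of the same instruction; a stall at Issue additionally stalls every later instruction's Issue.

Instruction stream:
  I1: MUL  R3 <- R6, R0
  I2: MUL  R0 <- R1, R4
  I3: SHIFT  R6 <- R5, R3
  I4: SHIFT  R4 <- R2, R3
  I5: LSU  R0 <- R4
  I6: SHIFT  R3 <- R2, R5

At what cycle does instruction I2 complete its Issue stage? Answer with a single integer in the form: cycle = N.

I1: IS=1 RO=2 EX=8 WR=9
I2: IS=10 RO=11 EX=17 WR=18  [struct: MUL busy until I1 writes@9]
I3: IS=11 RO=12 EX=13 WR=14
I4: IS=15 RO=16 EX=17 WR=18  [struct: SHIFT busy until I3 writes@14]
I5: IS=19 RO=20 EX=21 WR=22  [WAW R0: wait I2 write@18]
I6: IS=20 RO=21 EX=22 WR=23

cycle = 10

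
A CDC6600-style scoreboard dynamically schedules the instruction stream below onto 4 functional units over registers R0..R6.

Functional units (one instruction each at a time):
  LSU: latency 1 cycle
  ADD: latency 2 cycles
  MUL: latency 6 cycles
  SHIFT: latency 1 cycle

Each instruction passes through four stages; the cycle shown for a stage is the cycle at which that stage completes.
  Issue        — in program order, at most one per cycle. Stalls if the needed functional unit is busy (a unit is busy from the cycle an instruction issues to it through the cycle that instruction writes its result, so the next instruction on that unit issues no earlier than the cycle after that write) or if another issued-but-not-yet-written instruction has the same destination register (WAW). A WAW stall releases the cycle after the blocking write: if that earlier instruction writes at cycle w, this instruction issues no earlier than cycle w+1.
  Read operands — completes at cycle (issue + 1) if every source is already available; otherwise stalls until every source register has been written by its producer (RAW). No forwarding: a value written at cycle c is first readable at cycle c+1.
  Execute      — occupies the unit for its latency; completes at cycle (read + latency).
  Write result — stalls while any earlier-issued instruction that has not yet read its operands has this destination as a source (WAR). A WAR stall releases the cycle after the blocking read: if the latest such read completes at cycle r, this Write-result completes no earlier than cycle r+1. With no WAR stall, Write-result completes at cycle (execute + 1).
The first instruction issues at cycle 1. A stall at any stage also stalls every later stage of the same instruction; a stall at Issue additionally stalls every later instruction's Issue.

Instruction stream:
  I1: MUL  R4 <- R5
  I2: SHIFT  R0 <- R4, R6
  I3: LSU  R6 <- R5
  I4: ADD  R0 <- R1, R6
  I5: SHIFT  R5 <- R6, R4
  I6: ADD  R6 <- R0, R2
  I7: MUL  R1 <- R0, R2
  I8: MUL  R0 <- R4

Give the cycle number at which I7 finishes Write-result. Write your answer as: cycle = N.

  I1 | 1 | 2 | 8 | 9
  I2 | 2 | 10 | 11 | 12   RAW R4: wait I1 write@9
  I3 | 3 | 4 | 5 | 11   WAR R6: wait I2 read@10
  I4 | 13 | 14 | 16 | 17   WAW R0: wait I2 write@12
  I5 | 14 | 15 | 16 | 17
  I6 | 18 | 19 | 21 | 22   struct: ADD busy until I4 writes@17
  I7 | 19 | 20 | 26 | 27
  I8 | 28 | 29 | 35 | 36   struct: MUL busy until I7 writes@27

cycle = 27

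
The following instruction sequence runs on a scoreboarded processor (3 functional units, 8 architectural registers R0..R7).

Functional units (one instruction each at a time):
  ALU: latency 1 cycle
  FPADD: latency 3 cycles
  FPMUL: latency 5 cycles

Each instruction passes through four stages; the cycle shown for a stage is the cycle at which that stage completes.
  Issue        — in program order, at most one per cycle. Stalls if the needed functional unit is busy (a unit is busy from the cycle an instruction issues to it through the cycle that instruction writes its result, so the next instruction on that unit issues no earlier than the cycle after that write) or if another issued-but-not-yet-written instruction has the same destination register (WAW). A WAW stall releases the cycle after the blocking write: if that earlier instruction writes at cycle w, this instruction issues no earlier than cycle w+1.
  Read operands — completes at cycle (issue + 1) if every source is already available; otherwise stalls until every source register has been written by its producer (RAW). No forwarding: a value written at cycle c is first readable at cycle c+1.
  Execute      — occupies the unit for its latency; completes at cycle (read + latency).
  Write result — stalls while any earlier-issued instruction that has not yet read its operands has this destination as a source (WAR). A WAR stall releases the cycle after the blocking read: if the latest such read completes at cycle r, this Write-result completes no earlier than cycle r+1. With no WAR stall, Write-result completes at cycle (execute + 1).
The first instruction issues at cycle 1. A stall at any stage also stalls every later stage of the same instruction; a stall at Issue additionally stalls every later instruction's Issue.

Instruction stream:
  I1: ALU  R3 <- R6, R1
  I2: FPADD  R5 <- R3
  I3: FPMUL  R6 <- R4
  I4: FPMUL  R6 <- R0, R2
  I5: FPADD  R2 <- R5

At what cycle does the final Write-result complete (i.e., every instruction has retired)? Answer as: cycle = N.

cycle = 18

  I1 | 1 | 2 | 3 | 4
  I2 | 2 | 5 | 8 | 9   RAW R3: wait I1 write@4
  I3 | 3 | 4 | 9 | 10
  I4 | 11 | 12 | 17 | 18   struct: FPMUL busy until I3 writes@10
  I5 | 12 | 13 | 16 | 17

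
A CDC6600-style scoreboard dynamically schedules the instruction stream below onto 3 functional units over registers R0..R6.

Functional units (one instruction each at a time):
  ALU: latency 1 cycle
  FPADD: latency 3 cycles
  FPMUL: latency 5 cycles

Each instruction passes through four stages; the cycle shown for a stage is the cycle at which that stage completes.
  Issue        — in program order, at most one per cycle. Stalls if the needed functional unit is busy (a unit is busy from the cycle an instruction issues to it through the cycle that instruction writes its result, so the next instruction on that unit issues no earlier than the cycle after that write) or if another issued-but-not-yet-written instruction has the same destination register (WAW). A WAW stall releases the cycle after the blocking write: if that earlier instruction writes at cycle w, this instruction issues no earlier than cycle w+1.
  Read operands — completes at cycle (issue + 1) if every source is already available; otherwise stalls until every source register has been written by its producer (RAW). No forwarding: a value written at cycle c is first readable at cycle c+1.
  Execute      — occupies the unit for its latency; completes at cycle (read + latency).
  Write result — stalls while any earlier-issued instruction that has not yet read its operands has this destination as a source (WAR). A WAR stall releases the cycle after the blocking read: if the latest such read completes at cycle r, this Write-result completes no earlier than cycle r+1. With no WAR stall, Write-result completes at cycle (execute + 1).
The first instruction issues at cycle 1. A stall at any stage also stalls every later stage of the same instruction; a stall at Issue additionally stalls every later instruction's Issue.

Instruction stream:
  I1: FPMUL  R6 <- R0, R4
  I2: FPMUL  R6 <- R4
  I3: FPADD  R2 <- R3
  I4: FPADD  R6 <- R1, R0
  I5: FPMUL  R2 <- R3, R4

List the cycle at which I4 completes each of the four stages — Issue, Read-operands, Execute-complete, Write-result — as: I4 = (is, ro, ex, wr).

I4 = (17, 18, 21, 22)

c1: I1→FPMUL
c2: I1 RO
c7: I1 EX
c8: I1 WR R6
c9: I2→FPMUL
c10: I2 RO · I3→FPADD
c11: I3 RO
c14: I3 EX
c15: I2 EX · I3 WR R2
c16: I2 WR R6
c17: I4→FPADD
c18: I4 RO · I5→FPMUL
c19: I5 RO
c21: I4 EX
c22: I4 WR R6
c24: I5 EX
c25: I5 WR R2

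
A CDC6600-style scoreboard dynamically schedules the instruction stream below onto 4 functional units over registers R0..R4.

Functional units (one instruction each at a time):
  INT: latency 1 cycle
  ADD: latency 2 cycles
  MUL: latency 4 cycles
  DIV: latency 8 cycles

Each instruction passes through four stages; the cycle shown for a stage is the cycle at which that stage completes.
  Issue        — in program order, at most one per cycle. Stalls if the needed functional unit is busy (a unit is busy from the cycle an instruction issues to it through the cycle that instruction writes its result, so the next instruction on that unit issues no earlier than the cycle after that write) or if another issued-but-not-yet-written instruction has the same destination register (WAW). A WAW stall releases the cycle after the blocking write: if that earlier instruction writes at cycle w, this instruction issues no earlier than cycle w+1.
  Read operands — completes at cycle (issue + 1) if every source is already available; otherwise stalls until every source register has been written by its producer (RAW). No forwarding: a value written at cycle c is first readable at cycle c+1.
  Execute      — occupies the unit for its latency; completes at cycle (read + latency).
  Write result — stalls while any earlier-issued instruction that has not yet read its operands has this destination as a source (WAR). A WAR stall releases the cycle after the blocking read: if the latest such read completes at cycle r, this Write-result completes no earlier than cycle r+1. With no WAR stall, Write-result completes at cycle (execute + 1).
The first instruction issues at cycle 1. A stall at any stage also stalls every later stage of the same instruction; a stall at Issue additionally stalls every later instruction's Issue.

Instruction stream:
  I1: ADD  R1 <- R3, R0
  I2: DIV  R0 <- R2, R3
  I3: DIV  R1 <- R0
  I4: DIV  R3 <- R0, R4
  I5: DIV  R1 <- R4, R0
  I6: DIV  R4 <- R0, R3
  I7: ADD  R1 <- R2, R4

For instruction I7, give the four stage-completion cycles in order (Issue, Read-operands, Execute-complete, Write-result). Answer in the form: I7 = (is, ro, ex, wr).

I7 = (47, 57, 59, 60)

I1: IS=1 RO=2 EX=4 WR=5
I2: IS=2 RO=3 EX=11 WR=12
I3: IS=13 RO=14 EX=22 WR=23  [struct: DIV busy until I2 writes@12]
I4: IS=24 RO=25 EX=33 WR=34  [struct: DIV busy until I3 writes@23]
I5: IS=35 RO=36 EX=44 WR=45  [struct: DIV busy until I4 writes@34]
I6: IS=46 RO=47 EX=55 WR=56  [struct: DIV busy until I5 writes@45]
I7: IS=47 RO=57 EX=59 WR=60  [RAW R4: wait I6 write@56]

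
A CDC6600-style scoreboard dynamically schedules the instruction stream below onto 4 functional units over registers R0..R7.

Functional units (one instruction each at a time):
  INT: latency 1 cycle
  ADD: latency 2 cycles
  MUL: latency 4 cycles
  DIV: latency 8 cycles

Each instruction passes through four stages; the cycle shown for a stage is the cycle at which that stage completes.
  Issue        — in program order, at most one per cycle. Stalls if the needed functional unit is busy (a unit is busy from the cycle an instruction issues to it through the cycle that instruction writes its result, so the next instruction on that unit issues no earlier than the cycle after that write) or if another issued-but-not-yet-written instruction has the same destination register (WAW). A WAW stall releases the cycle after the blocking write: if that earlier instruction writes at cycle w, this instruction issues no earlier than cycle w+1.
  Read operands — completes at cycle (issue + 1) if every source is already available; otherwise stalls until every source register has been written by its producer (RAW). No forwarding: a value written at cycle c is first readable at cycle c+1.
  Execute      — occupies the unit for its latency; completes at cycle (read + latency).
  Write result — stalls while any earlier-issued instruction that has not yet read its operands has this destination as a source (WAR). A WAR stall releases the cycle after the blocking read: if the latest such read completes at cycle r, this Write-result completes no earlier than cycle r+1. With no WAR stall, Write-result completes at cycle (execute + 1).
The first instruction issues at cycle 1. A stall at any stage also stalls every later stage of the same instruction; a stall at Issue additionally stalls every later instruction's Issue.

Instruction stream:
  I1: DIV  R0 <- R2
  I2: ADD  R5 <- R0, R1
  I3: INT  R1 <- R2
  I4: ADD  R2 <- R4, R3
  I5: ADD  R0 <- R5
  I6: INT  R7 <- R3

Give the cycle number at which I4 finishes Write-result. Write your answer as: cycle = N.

c1: I1 issues→DIV
c2: I1 reads · I2 issues→ADD
c3: I3 issues→INT
c4: I3 reads
c5: I3 exec-done
c10: I1 exec-done
c11: I1 writes R0
c12: I2 reads
c13: I3 writes R1
c14: I2 exec-done
c15: I2 writes R5
c16: I4 issues→ADD
c17: I4 reads
c19: I4 exec-done
c20: I4 writes R2
c21: I5 issues→ADD
c22: I5 reads · I6 issues→INT
c23: I6 reads
c24: I5 exec-done · I6 exec-done
c25: I5 writes R0 · I6 writes R7

cycle = 20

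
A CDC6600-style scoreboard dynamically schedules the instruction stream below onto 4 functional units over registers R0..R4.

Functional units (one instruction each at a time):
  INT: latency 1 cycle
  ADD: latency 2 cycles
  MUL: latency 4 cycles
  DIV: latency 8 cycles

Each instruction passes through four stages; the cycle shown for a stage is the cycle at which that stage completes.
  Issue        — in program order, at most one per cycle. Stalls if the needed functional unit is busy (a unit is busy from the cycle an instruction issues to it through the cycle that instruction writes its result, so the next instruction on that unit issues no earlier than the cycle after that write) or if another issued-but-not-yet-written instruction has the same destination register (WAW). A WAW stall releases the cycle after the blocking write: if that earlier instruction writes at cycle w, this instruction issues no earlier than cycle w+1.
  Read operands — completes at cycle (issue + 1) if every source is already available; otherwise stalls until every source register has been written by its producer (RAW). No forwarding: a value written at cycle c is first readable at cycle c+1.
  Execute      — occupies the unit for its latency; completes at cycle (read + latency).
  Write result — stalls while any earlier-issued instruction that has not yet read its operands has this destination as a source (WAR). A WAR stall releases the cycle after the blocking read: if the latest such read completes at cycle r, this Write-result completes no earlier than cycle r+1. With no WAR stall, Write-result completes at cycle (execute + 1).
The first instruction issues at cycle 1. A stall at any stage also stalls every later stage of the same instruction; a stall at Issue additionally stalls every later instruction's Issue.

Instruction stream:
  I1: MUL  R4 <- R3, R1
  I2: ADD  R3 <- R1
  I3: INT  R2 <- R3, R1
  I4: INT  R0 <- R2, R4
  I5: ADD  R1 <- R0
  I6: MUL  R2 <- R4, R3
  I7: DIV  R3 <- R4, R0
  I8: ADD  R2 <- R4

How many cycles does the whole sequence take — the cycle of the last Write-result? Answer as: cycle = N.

[1] I1→MUL
[2] I1 RO; I2→ADD
[3] I2 RO; I3→INT
[5] I2 EX
[6] I1 EX; I2 WR R3
[7] I1 WR R4; I3 RO
[8] I3 EX
[9] I3 WR R2
[10] I4→INT
[11] I4 RO; I5→ADD
[12] I4 EX; I6→MUL
[13] I4 WR R0; I6 RO; I7→DIV
[14] I5 RO; I7 RO
[16] I5 EX
[17] I5 WR R1; I6 EX
[18] I6 WR R2
[19] I8→ADD
[20] I8 RO
[22] I7 EX; I8 EX
[23] I7 WR R3; I8 WR R2

cycle = 23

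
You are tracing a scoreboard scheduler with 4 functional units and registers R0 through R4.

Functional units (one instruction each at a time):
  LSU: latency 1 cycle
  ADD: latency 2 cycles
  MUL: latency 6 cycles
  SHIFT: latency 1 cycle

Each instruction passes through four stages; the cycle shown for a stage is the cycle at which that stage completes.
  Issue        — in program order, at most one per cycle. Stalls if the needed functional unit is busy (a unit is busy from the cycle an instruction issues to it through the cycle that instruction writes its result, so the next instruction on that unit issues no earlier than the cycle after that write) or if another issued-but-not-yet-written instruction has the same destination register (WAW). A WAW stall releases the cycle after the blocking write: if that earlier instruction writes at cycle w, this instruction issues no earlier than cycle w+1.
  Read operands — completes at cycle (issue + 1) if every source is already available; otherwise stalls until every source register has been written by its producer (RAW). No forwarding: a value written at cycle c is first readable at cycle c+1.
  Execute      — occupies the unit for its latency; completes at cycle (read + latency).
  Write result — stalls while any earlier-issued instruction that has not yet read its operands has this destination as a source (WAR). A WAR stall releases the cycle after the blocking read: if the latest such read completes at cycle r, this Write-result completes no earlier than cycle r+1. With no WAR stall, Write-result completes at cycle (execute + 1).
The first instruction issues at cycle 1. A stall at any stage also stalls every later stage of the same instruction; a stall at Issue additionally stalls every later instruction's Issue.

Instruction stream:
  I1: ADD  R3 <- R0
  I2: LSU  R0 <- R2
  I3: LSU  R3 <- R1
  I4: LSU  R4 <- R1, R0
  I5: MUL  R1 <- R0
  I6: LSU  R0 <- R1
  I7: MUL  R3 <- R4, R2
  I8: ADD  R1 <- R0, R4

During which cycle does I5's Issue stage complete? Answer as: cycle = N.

c1: I1→ADD
c2: I1 RO · I2→LSU
c3: I2 RO
c4: I1 EX · I2 EX
c5: I1 WR R3 · I2 WR R0
c6: I3→LSU
c7: I3 RO
c8: I3 EX
c9: I3 WR R3
c10: I4→LSU
c11: I4 RO · I5→MUL
c12: I4 EX · I5 RO
c13: I4 WR R4
c14: I6→LSU
c18: I5 EX
c19: I5 WR R1
c20: I6 RO · I7→MUL
c21: I6 EX · I7 RO · I8→ADD
c22: I6 WR R0
c23: I8 RO
c25: I8 EX
c26: I8 WR R1
c27: I7 EX
c28: I7 WR R3

cycle = 11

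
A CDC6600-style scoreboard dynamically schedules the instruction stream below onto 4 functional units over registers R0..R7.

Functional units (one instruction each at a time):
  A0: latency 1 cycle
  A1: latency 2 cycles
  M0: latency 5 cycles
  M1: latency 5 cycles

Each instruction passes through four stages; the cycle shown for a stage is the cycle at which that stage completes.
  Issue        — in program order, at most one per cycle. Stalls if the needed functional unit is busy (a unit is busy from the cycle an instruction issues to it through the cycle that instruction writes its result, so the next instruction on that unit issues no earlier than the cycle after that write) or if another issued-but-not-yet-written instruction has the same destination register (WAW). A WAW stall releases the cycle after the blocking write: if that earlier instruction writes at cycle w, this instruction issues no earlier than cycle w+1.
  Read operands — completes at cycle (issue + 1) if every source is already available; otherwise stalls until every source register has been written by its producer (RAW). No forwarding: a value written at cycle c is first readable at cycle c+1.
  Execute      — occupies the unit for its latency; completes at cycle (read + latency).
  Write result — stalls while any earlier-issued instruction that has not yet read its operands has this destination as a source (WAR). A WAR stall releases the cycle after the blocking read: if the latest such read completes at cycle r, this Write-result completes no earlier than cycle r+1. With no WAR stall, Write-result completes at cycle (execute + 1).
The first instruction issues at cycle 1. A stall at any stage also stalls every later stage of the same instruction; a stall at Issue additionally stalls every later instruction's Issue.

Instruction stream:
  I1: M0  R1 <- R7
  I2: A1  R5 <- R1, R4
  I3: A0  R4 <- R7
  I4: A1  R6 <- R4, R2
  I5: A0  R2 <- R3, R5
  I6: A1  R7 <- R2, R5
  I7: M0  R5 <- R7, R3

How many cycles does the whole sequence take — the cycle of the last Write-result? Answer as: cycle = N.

cycle = 29

[1] I1→M0
[2] I1 RO | I2→A1
[3] I3→A0
[4] I3 RO
[5] I3 EX
[7] I1 EX
[8] I1 WR R1
[9] I2 RO
[10] I3 WR R4
[11] I2 EX
[12] I2 WR R5
[13] I4→A1
[14] I4 RO | I5→A0
[15] I5 RO
[16] I4 EX | I5 EX
[17] I4 WR R6 | I5 WR R2
[18] I6→A1
[19] I6 RO | I7→M0
[21] I6 EX
[22] I6 WR R7
[23] I7 RO
[28] I7 EX
[29] I7 WR R5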